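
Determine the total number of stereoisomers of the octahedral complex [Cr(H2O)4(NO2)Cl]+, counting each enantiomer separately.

The six octahedral sites form three mutually perpendicular trans pairs.
Working through the distinct placements yields 2 geometric isomers: NO2 and Cl mutually cis; NO2 and Cl mutually trans.
Each arrangement has an internal mirror plane or centre of symmetry, so none is chiral.

2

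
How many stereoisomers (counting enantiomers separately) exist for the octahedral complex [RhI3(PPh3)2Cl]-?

The six octahedral sites form three mutually perpendicular trans pairs.
The distinct arrangements are (3 in all): I mer, PPh3 trans; I fac, PPh3 cis; I mer, PPh3 cis.
Each arrangement has an internal mirror plane or centre of symmetry, so none is chiral.

3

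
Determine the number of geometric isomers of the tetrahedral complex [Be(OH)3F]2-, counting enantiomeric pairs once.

All four vertices of a tetrahedron are equivalent and mutually adjacent, so cis/trans isomerism cannot arise.
Only one geometric arrangement is possible.

1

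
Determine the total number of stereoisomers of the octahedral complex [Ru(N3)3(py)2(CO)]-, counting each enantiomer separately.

3

The six octahedral sites form three mutually perpendicular trans pairs.
Systematic placement gives 3 geometric isomers: N3 mer, py trans; N3 fac, py cis; N3 mer, py cis.
Each arrangement has an internal mirror plane or centre of symmetry, so none is chiral.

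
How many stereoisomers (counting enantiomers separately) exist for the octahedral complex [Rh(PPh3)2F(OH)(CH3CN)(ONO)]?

15

The six octahedral sites form three mutually perpendicular trans pairs.
Exhaustive case analysis gives 9 geometric isomers.
Of these, 6 lack any improper symmetry element and so occur as enantiomeric pairs, giving 9 + 6 = 15 stereoisomers in total.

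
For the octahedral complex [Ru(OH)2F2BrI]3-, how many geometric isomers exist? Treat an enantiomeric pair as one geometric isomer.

The distinct arrangements are (6 in all): OH trans, F cis; OH cis, F cis (3 arrangements, 2 chiral); OH trans, F trans; OH cis, F trans.

6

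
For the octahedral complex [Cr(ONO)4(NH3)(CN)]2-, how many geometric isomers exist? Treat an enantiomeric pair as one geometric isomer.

2

The six octahedral sites form three mutually perpendicular trans pairs.
The distinct arrangements are (2 in all): NH3 and CN mutually trans; NH3 and CN mutually cis.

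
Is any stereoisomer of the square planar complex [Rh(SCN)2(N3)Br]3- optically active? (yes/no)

no

A square has two trans pairs of vertices; adjacent vertices are cis.
There are 2 geometric isomers: SCN cis; SCN trans.
Each arrangement has an internal mirror plane or centre of symmetry, so none is chiral.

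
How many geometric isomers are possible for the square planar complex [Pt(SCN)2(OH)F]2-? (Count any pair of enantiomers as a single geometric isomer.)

Working through the distinct placements yields 2 geometric isomers: SCN cis; SCN trans.

2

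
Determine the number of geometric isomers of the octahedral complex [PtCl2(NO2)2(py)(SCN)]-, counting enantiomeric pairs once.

6

An octahedron has six vertices in three trans pairs; every non-trans pair is cis.
There are 6 geometric isomers: Cl trans, NO2 trans; Cl trans, NO2 cis; Cl cis, NO2 cis (3 arrangements, 2 chiral); Cl cis, NO2 trans.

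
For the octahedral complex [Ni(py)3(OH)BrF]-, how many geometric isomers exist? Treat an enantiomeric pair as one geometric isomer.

The distinct arrangements are (4 in all): py mer (3 arrangements); py fac (chiral).

4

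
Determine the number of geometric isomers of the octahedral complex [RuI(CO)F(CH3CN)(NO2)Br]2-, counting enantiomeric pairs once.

15

An octahedron has six vertices in three trans pairs; every non-trans pair is cis.
Exhaustive case analysis gives 15 geometric isomers.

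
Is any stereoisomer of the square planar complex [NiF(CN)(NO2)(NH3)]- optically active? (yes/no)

no

Working through the distinct placements yields 3 geometric isomers: (CN/NH3 trans, F/NO2 trans); (CN/NO2 trans, F/NH3 trans); (CN/F trans, NH3/NO2 trans).
Each arrangement has an internal mirror plane or centre of symmetry, so none is chiral.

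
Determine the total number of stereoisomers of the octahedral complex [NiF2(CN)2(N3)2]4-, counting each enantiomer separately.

In an octahedral complex each vertex has one trans partner and four cis neighbours.
There are 5 geometric isomers: F trans, CN trans, N3 trans; F cis, CN trans, N3 cis; F cis, CN cis, N3 trans; F cis, CN cis, N3 cis (chiral); F trans, CN cis, N3 cis.
One of these lacks any improper symmetry element and so occurs as an enantiomeric pair, giving 5 + 1 = 6 stereoisomers in total.

6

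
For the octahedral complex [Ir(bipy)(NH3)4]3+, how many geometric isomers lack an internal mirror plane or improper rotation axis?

In an octahedral complex each vertex has one trans partner and four cis neighbours.
Each bipy is bidentate and must span two cis positions.
Only one geometric arrangement is possible.

0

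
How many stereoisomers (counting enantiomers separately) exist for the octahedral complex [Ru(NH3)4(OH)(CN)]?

2

An octahedron has six vertices in three trans pairs; every non-trans pair is cis.
Systematic placement gives 2 geometric isomers: OH and CN mutually cis; OH and CN mutually trans.
Each arrangement has an internal mirror plane or centre of symmetry, so none is chiral.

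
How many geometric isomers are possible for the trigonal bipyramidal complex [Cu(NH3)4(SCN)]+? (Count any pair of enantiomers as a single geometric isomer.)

In a trigonal bipyramid the two axial positions differ from the three equatorial ones.
The distinct arrangements are (2 in all): SCN equatorial; SCN axial.

2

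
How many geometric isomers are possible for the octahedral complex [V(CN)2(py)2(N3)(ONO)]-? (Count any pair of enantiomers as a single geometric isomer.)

The six octahedral sites form three mutually perpendicular trans pairs.
There are 6 geometric isomers: CN trans, py trans; CN trans, py cis; CN cis, py trans; CN cis, py cis (3 arrangements, 2 chiral).

6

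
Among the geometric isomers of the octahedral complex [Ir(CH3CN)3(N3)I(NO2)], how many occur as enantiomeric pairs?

1

An octahedron has six vertices in three trans pairs; every non-trans pair is cis.
The distinct arrangements are (4 in all): CH3CN mer (3 arrangements); CH3CN fac (chiral).
One of these lacks any improper symmetry element and so occurs as an enantiomeric pair, giving 4 + 1 = 5 stereoisomers in total.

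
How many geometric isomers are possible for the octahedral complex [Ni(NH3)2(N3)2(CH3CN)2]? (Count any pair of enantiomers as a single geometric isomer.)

5

An octahedron has six vertices in three trans pairs; every non-trans pair is cis.
Working through the distinct placements yields 5 geometric isomers: NH3 trans, N3 trans, CH3CN trans; NH3 cis, N3 cis, CH3CN trans; NH3 trans, N3 cis, CH3CN cis; NH3 cis, N3 cis, CH3CN cis (chiral); NH3 cis, N3 trans, CH3CN cis.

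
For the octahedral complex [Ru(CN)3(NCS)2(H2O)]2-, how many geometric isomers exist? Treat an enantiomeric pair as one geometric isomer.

An octahedron has six vertices in three trans pairs; every non-trans pair is cis.
The distinct arrangements are (3 in all): CN mer, NCS trans; CN mer, NCS cis; CN fac, NCS cis.

3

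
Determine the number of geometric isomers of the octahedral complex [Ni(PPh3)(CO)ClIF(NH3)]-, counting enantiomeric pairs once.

15

The six octahedral sites form three mutually perpendicular trans pairs.
Placing the ligands in turn and identifying arrangements related by rotation or reflection leaves 15 distinct geometric isomers.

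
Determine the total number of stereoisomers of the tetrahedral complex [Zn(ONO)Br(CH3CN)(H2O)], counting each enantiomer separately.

2

In a tetrahedral complex all four positions are equivalent and every pair of ligands is adjacent — there is no cis/trans distinction.
Only one geometric arrangement is possible; it has no improper symmetry element, so it exists as a pair of enantiomers (2 stereoisomers).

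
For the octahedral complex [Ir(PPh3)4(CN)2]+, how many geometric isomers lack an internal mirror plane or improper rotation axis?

An octahedron has six vertices in three trans pairs; every non-trans pair is cis.
The distinct arrangements are (2 in all): CN trans; CN cis.
Each arrangement has an internal mirror plane or centre of symmetry, so none is chiral.

0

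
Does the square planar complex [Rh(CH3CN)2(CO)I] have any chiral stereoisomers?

In a square planar complex each vertex has one trans partner and two cis neighbours.
There are 2 geometric isomers: CH3CN cis; CH3CN trans.
Each arrangement has an internal mirror plane or centre of symmetry, so none is chiral.

no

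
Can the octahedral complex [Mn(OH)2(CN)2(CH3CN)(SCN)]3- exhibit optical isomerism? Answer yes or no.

yes

The six octahedral sites form three mutually perpendicular trans pairs.
The distinct arrangements are (6 in all): OH cis, CN cis (3 arrangements, 2 chiral); OH trans, CN cis; OH cis, CN trans; OH trans, CN trans.
Of these, 2 lack any improper symmetry element and so occur as enantiomeric pairs, giving 6 + 2 = 8 stereoisomers in total.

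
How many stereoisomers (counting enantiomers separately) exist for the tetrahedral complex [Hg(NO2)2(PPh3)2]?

1

All four vertices of a tetrahedron are equivalent and mutually adjacent, so cis/trans isomerism cannot arise.
Only one geometric arrangement is possible.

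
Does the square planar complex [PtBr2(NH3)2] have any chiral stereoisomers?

In a square planar complex each vertex has one trans partner and two cis neighbours.
Working through the distinct placements yields 2 geometric isomers: Br cis; Br trans.
Each arrangement has an internal mirror plane or centre of symmetry, so none is chiral.

no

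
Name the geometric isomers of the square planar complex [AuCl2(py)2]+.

A square has two trans pairs of vertices; adjacent vertices are cis.
Systematic placement gives 2 geometric isomers: Cl cis; Cl trans.

cis and trans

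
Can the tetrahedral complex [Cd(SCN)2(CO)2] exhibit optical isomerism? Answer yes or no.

no

All four vertices of a tetrahedron are equivalent and mutually adjacent, so cis/trans isomerism cannot arise.
Only one geometric arrangement is possible.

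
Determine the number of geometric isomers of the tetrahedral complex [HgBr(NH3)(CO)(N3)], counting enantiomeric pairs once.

1

All four vertices of a tetrahedron are equivalent and mutually adjacent, so cis/trans isomerism cannot arise.
Only one geometric arrangement is possible; it has no improper symmetry element, so it exists as a pair of enantiomers (2 stereoisomers).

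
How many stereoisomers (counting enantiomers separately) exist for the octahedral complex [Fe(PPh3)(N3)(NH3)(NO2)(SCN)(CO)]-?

30

The six octahedral sites form three mutually perpendicular trans pairs.
Systematic enumeration (placing each ligand type in turn and discarding arrangements equivalent by rotation or reflection) gives 15 geometric isomers.
Of these, 15 lack any improper symmetry element and so occur as enantiomeric pairs, giving 15 + 15 = 30 stereoisomers in total.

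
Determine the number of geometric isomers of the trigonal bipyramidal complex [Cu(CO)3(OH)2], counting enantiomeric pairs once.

3

In a trigonal bipyramid the two axial positions differ from the three equatorial ones.
Systematic placement gives 3 geometric isomers: OH both equatorial; OH one axial, one equatorial; OH both axial.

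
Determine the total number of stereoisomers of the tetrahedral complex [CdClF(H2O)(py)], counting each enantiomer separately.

2

All four vertices of a tetrahedron are equivalent and mutually adjacent, so cis/trans isomerism cannot arise.
Only one geometric arrangement is possible; it has no improper symmetry element, so it exists as a pair of enantiomers (2 stereoisomers).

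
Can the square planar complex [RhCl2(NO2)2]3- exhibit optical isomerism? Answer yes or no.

no

In a square planar complex each vertex has one trans partner and two cis neighbours.
Working through the distinct placements yields 2 geometric isomers: Cl cis; Cl trans.
Each arrangement has an internal mirror plane or centre of symmetry, so none is chiral.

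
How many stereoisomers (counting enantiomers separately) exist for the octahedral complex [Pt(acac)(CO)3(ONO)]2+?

2

In an octahedral complex each vertex has one trans partner and four cis neighbours.
Each acac is bidentate and must span two cis positions.
The distinct arrangements are (2 in all): CO mer; CO fac.
Each arrangement has an internal mirror plane or centre of symmetry, so none is chiral.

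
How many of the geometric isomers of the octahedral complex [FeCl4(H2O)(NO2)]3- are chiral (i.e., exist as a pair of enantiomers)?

0

In an octahedral complex each vertex has one trans partner and four cis neighbours.
Working through the distinct placements yields 2 geometric isomers: H2O and NO2 mutually trans; H2O and NO2 mutually cis.
Each arrangement has an internal mirror plane or centre of symmetry, so none is chiral.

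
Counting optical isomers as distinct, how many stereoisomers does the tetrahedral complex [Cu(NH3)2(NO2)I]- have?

1

Only one geometric arrangement is possible.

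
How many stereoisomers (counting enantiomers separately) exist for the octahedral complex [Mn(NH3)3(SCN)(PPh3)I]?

An octahedron has six vertices in three trans pairs; every non-trans pair is cis.
Working through the distinct placements yields 4 geometric isomers: NH3 mer (3 arrangements); NH3 fac (chiral).
One of these lacks any improper symmetry element and so occurs as an enantiomeric pair, giving 4 + 1 = 5 stereoisomers in total.

5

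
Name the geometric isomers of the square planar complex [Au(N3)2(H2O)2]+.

In a square planar complex each vertex has one trans partner and two cis neighbours.
Working through the distinct placements yields 2 geometric isomers: N3 cis; N3 trans.

cis and trans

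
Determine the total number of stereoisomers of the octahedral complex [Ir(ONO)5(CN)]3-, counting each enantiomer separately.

1

In an octahedral complex each vertex has one trans partner and four cis neighbours.
Only one geometric arrangement is possible.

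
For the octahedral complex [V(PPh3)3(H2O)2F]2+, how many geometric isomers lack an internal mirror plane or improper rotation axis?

The six octahedral sites form three mutually perpendicular trans pairs.
The distinct arrangements are (3 in all): PPh3 mer, H2O cis; PPh3 mer, H2O trans; PPh3 fac, H2O cis.
Each arrangement has an internal mirror plane or centre of symmetry, so none is chiral.

0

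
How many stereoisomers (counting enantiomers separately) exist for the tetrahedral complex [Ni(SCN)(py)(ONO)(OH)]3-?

2

All four vertices of a tetrahedron are equivalent and mutually adjacent, so cis/trans isomerism cannot arise.
Only one geometric arrangement is possible; it has no improper symmetry element, so it exists as a pair of enantiomers (2 stereoisomers).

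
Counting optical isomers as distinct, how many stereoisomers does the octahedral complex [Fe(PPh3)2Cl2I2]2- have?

6

The six octahedral sites form three mutually perpendicular trans pairs.
There are 5 geometric isomers: PPh3 trans, Cl trans, I trans; PPh3 cis, Cl trans, I cis; PPh3 trans, Cl cis, I cis; PPh3 cis, Cl cis, I cis (chiral); PPh3 cis, Cl cis, I trans.
One of these lacks any improper symmetry element and so occurs as an enantiomeric pair, giving 5 + 1 = 6 stereoisomers in total.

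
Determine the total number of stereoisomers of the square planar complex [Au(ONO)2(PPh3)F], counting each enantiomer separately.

2

There are 2 geometric isomers: ONO cis; ONO trans.
Each arrangement has an internal mirror plane or centre of symmetry, so none is chiral.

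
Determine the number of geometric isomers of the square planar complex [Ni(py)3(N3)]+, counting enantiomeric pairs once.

Only one geometric arrangement is possible.

1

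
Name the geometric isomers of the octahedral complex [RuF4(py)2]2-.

The six octahedral sites form three mutually perpendicular trans pairs.
There are 2 geometric isomers: py trans; py cis.

cis and trans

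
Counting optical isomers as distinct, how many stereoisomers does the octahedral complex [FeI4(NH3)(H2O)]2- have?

2

The six octahedral sites form three mutually perpendicular trans pairs.
Systematic placement gives 2 geometric isomers: NH3 and H2O mutually cis; NH3 and H2O mutually trans.
Each arrangement has an internal mirror plane or centre of symmetry, so none is chiral.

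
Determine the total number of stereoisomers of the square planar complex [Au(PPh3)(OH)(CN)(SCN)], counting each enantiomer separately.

There are 3 geometric isomers: (CN/PPh3 trans, OH/SCN trans); (CN/SCN trans, OH/PPh3 trans); (CN/OH trans, PPh3/SCN trans).
Each arrangement has an internal mirror plane or centre of symmetry, so none is chiral.

3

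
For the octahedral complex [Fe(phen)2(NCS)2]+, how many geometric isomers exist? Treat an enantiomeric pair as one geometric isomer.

2

In an octahedral complex each vertex has one trans partner and four cis neighbours.
Each phen is bidentate and must span two cis positions.
Systematic placement gives 2 geometric isomers: NCS trans; NCS cis (chiral).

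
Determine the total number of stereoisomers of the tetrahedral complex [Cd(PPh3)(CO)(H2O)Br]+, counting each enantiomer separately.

2

Only one geometric arrangement is possible; it has no improper symmetry element, so it exists as a pair of enantiomers (2 stereoisomers).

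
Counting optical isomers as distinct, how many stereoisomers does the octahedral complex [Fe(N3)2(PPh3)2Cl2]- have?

6

The six octahedral sites form three mutually perpendicular trans pairs.
Systematic placement gives 5 geometric isomers: N3 trans, PPh3 trans, Cl trans; N3 cis, PPh3 cis, Cl trans; N3 cis, PPh3 trans, Cl cis; N3 cis, PPh3 cis, Cl cis (chiral); N3 trans, PPh3 cis, Cl cis.
One of these lacks any improper symmetry element and so occurs as an enantiomeric pair, giving 5 + 1 = 6 stereoisomers in total.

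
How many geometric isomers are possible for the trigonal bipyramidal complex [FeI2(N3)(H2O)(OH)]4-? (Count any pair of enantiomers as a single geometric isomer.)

7

Exhaustive case analysis gives 7 geometric isomers.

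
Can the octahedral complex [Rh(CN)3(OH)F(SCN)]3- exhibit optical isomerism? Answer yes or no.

yes

The distinct arrangements are (4 in all): CN mer (3 arrangements); CN fac (chiral).
One of these lacks any improper symmetry element and so occurs as an enantiomeric pair, giving 4 + 1 = 5 stereoisomers in total.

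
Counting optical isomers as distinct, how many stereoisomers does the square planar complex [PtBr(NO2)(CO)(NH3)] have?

In a square planar complex each vertex has one trans partner and two cis neighbours.
Systematic placement gives 3 geometric isomers: (Br/NH3 trans, CO/NO2 trans); (Br/NO2 trans, CO/NH3 trans); (Br/CO trans, NH3/NO2 trans).
Each arrangement has an internal mirror plane or centre of symmetry, so none is chiral.

3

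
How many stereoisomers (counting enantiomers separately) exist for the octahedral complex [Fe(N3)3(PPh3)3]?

2

The six octahedral sites form three mutually perpendicular trans pairs.
The distinct arrangements are (2 in all): N3 mer; N3 fac.
Each arrangement has an internal mirror plane or centre of symmetry, so none is chiral.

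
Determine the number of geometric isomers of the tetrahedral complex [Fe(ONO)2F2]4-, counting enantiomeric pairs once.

Only one geometric arrangement is possible.

1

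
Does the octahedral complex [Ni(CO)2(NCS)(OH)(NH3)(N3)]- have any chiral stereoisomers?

yes

In an octahedral complex each vertex has one trans partner and four cis neighbours.
Exhaustive case analysis gives 9 geometric isomers.
Of these, 6 lack any improper symmetry element and so occur as enantiomeric pairs, giving 9 + 6 = 15 stereoisomers in total.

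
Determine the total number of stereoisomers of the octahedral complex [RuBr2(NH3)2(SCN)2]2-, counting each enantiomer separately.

An octahedron has six vertices in three trans pairs; every non-trans pair is cis.
The distinct arrangements are (5 in all): Br trans, NH3 trans, SCN trans; Br trans, NH3 cis, SCN cis; Br cis, NH3 cis, SCN trans; Br cis, NH3 cis, SCN cis (chiral); Br cis, NH3 trans, SCN cis.
One of these lacks any improper symmetry element and so occurs as an enantiomeric pair, giving 5 + 1 = 6 stereoisomers in total.

6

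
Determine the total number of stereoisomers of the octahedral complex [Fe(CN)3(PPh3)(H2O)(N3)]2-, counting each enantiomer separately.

Systematic placement gives 4 geometric isomers: CN mer (3 arrangements); CN fac (chiral).
One of these lacks any improper symmetry element and so occurs as an enantiomeric pair, giving 4 + 1 = 5 stereoisomers in total.

5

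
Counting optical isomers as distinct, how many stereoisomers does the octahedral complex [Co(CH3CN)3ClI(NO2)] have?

5

In an octahedral complex each vertex has one trans partner and four cis neighbours.
Systematic placement gives 4 geometric isomers: CH3CN mer (3 arrangements); CH3CN fac (chiral).
One of these lacks any improper symmetry element and so occurs as an enantiomeric pair, giving 4 + 1 = 5 stereoisomers in total.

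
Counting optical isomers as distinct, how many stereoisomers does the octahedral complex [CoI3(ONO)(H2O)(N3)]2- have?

The six octahedral sites form three mutually perpendicular trans pairs.
Systematic placement gives 4 geometric isomers: I mer (3 arrangements); I fac (chiral).
One of these lacks any improper symmetry element and so occurs as an enantiomeric pair, giving 4 + 1 = 5 stereoisomers in total.

5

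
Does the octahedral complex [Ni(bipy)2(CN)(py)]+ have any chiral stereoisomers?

yes

An octahedron has six vertices in three trans pairs; every non-trans pair is cis.
Each bipy is bidentate and must span two cis positions.
There are 2 geometric isomers: CN and py mutually cis (chiral); CN and py mutually trans.
One of these lacks any improper symmetry element and so occurs as an enantiomeric pair, giving 2 + 1 = 3 stereoisomers in total.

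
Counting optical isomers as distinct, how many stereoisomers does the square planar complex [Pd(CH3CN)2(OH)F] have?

There are 2 geometric isomers: CH3CN cis; CH3CN trans.
Each arrangement has an internal mirror plane or centre of symmetry, so none is chiral.

2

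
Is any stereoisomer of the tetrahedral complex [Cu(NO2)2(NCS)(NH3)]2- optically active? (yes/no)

no

In a tetrahedral complex all four positions are equivalent and every pair of ligands is adjacent — there is no cis/trans distinction.
Only one geometric arrangement is possible.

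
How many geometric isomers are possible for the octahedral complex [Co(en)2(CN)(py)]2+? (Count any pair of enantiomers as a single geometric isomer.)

2

The six octahedral sites form three mutually perpendicular trans pairs.
Each en is bidentate and must span two cis positions.
The distinct arrangements are (2 in all): CN and py mutually cis (chiral); CN and py mutually trans.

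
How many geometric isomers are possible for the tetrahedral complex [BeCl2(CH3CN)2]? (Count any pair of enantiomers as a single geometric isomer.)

1

All four vertices of a tetrahedron are equivalent and mutually adjacent, so cis/trans isomerism cannot arise.
Only one geometric arrangement is possible.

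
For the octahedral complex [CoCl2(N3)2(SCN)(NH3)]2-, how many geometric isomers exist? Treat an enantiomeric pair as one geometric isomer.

In an octahedral complex each vertex has one trans partner and four cis neighbours.
The distinct arrangements are (6 in all): Cl trans, N3 trans; Cl trans, N3 cis; Cl cis, N3 cis (3 arrangements, 2 chiral); Cl cis, N3 trans.

6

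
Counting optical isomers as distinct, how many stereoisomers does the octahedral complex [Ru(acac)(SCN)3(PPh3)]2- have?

2

In an octahedral complex each vertex has one trans partner and four cis neighbours.
Each acac is bidentate and must span two cis positions.
Systematic placement gives 2 geometric isomers: SCN fac; SCN mer.
Each arrangement has an internal mirror plane or centre of symmetry, so none is chiral.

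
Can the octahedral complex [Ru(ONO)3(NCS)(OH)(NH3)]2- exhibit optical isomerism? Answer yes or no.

An octahedron has six vertices in three trans pairs; every non-trans pair is cis.
Systematic placement gives 4 geometric isomers: ONO mer (3 arrangements); ONO fac (chiral).
One of these lacks any improper symmetry element and so occurs as an enantiomeric pair, giving 4 + 1 = 5 stereoisomers in total.

yes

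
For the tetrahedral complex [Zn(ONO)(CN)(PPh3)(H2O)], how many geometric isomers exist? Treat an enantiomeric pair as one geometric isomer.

All four vertices of a tetrahedron are equivalent and mutually adjacent, so cis/trans isomerism cannot arise.
Only one geometric arrangement is possible; it has no improper symmetry element, so it exists as a pair of enantiomers (2 stereoisomers).

1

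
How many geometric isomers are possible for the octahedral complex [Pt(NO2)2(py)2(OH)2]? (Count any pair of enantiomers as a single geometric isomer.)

The six octahedral sites form three mutually perpendicular trans pairs.
Systematic placement gives 5 geometric isomers: NO2 trans, py trans, OH trans; NO2 trans, py cis, OH cis; NO2 cis, py trans, OH cis; NO2 cis, py cis, OH cis (chiral); NO2 cis, py cis, OH trans.

5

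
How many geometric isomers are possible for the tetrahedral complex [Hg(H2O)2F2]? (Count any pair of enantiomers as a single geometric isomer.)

1

All four vertices of a tetrahedron are equivalent and mutually adjacent, so cis/trans isomerism cannot arise.
Only one geometric arrangement is possible.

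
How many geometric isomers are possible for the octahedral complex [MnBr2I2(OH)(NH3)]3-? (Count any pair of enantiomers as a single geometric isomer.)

6

The six octahedral sites form three mutually perpendicular trans pairs.
The distinct arrangements are (6 in all): Br trans, I trans; Br trans, I cis; Br cis, I cis (3 arrangements, 2 chiral); Br cis, I trans.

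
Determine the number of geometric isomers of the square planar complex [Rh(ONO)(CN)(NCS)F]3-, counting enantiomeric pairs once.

A square has two trans pairs of vertices; adjacent vertices are cis.
Systematic placement gives 3 geometric isomers: (CN/NCS trans, F/ONO trans); (CN/ONO trans, F/NCS trans); (CN/F trans, NCS/ONO trans).

3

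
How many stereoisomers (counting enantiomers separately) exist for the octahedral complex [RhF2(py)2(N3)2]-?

6

Working through the distinct placements yields 5 geometric isomers: F trans, py trans, N3 trans; F trans, py cis, N3 cis; F cis, py trans, N3 cis; F cis, py cis, N3 cis (chiral); F cis, py cis, N3 trans.
One of these lacks any improper symmetry element and so occurs as an enantiomeric pair, giving 5 + 1 = 6 stereoisomers in total.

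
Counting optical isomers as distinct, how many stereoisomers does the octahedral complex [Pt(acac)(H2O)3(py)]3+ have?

An octahedron has six vertices in three trans pairs; every non-trans pair is cis.
Each acac is bidentate and must span two cis positions.
Working through the distinct placements yields 2 geometric isomers: H2O mer; H2O fac.
Each arrangement has an internal mirror plane or centre of symmetry, so none is chiral.

2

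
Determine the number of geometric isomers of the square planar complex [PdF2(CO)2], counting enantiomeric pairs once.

In a square planar complex each vertex has one trans partner and two cis neighbours.
Working through the distinct placements yields 2 geometric isomers: F cis; F trans.

2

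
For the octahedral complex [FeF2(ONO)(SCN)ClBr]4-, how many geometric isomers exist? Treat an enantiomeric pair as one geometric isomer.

9

The six octahedral sites form three mutually perpendicular trans pairs.
Exhaustive case analysis gives 9 geometric isomers.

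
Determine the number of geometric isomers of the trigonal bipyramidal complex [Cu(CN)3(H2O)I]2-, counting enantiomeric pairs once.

In a trigonal bipyramid the two axial positions differ from the three equatorial ones.
There are 4 geometric isomers: H2O equatorial, I equatorial; H2O axial, I equatorial; H2O equatorial, I axial; H2O axial, I axial.

4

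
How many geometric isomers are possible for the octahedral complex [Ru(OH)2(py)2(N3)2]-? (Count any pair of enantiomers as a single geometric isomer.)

Working through the distinct placements yields 5 geometric isomers: OH trans, py trans, N3 trans; OH cis, py cis, N3 trans; OH cis, py trans, N3 cis; OH cis, py cis, N3 cis (chiral); OH trans, py cis, N3 cis.

5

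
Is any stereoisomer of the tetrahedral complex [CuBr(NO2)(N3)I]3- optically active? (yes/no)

yes

All four vertices of a tetrahedron are equivalent and mutually adjacent, so cis/trans isomerism cannot arise.
Only one geometric arrangement is possible; it has no improper symmetry element, so it exists as a pair of enantiomers (2 stereoisomers).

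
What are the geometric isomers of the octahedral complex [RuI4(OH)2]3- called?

cis and trans

An octahedron has six vertices in three trans pairs; every non-trans pair is cis.
There are 2 geometric isomers: OH trans; OH cis.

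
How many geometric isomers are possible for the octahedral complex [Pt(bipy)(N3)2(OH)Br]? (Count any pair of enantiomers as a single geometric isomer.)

An octahedron has six vertices in three trans pairs; every non-trans pair is cis.
Each bipy is bidentate and must span two cis positions.
Working through the distinct placements yields 4 geometric isomers: N3 cis (3 arrangements, 2 chiral); N3 trans.

4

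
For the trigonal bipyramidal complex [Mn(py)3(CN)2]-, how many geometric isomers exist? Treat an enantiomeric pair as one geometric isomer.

In a trigonal bipyramid the two axial positions differ from the three equatorial ones.
Working through the distinct placements yields 3 geometric isomers: CN both axial; CN one axial, one equatorial; CN both equatorial.

3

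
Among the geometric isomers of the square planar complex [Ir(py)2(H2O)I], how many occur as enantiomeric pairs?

0

In a square planar complex each vertex has one trans partner and two cis neighbours.
There are 2 geometric isomers: py cis; py trans.
Each arrangement has an internal mirror plane or centre of symmetry, so none is chiral.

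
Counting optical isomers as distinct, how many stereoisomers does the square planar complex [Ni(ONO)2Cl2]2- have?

A square has two trans pairs of vertices; adjacent vertices are cis.
The distinct arrangements are (2 in all): ONO cis; ONO trans.
Each arrangement has an internal mirror plane or centre of symmetry, so none is chiral.

2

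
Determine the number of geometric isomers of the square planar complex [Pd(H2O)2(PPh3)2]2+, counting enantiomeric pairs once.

A square has two trans pairs of vertices; adjacent vertices are cis.
Working through the distinct placements yields 2 geometric isomers: H2O cis; H2O trans.

2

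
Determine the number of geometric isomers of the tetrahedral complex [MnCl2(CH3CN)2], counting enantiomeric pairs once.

1

Only one geometric arrangement is possible.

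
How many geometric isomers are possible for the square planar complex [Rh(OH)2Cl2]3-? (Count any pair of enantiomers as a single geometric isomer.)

2

In a square planar complex each vertex has one trans partner and two cis neighbours.
The distinct arrangements are (2 in all): OH cis; OH trans.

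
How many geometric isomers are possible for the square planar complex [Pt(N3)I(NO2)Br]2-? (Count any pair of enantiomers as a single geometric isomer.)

3

A square has two trans pairs of vertices; adjacent vertices are cis.
The distinct arrangements are (3 in all): (Br/N3 trans, I/NO2 trans); (Br/NO2 trans, I/N3 trans); (Br/I trans, N3/NO2 trans).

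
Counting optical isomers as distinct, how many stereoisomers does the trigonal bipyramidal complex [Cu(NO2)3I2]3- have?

3

In a trigonal bipyramid the two axial positions differ from the three equatorial ones.
The distinct arrangements are (3 in all): I both axial; I one axial, one equatorial; I both equatorial.
Each arrangement has an internal mirror plane or centre of symmetry, so none is chiral.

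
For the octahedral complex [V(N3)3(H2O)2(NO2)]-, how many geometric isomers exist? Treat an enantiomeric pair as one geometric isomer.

In an octahedral complex each vertex has one trans partner and four cis neighbours.
There are 3 geometric isomers: N3 mer, H2O trans; N3 fac, H2O cis; N3 mer, H2O cis.

3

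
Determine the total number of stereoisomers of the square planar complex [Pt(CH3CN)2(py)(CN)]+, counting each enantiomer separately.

2

In a square planar complex each vertex has one trans partner and two cis neighbours.
Working through the distinct placements yields 2 geometric isomers: CH3CN cis; CH3CN trans.
Each arrangement has an internal mirror plane or centre of symmetry, so none is chiral.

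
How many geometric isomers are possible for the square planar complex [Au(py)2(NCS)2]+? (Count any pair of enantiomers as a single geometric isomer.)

2

A square has two trans pairs of vertices; adjacent vertices are cis.
Working through the distinct placements yields 2 geometric isomers: py cis; py trans.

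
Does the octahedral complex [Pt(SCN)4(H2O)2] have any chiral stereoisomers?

Systematic placement gives 2 geometric isomers: H2O trans; H2O cis.
Each arrangement has an internal mirror plane or centre of symmetry, so none is chiral.

no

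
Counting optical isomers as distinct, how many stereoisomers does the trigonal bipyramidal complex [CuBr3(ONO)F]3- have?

A trigonal bipyramid has two axial and three equatorial sites, which are chemically inequivalent.
There are 4 geometric isomers: ONO equatorial, F equatorial; ONO equatorial, F axial; ONO axial, F equatorial; ONO axial, F axial.
Each arrangement has an internal mirror plane or centre of symmetry, so none is chiral.

4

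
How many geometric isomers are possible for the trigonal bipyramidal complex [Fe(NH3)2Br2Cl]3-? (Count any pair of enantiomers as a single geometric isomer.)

5

A trigonal bipyramid has two axial and three equatorial sites, which are chemically inequivalent.
Exhaustive case analysis gives 5 geometric isomers.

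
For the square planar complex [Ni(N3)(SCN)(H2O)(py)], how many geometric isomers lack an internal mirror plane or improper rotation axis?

0

In a square planar complex each vertex has one trans partner and two cis neighbours.
The distinct arrangements are (3 in all): (H2O/SCN trans, N3/py trans); (H2O/py trans, N3/SCN trans); (H2O/N3 trans, SCN/py trans).
Each arrangement has an internal mirror plane or centre of symmetry, so none is chiral.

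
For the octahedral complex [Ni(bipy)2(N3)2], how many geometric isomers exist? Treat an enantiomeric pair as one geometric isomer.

Each bipy is bidentate and must span two cis positions.
Working through the distinct placements yields 2 geometric isomers: N3 trans; N3 cis (chiral).

2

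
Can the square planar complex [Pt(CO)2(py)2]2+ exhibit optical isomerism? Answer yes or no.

no

There are 2 geometric isomers: CO cis; CO trans.
Each arrangement has an internal mirror plane or centre of symmetry, so none is chiral.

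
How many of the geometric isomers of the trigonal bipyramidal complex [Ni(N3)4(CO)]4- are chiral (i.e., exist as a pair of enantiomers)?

0

A trigonal bipyramid has two axial and three equatorial sites, which are chemically inequivalent.
Systematic placement gives 2 geometric isomers: CO axial; CO equatorial.
Each arrangement has an internal mirror plane or centre of symmetry, so none is chiral.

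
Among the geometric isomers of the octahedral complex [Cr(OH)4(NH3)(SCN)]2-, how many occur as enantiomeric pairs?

0

The distinct arrangements are (2 in all): NH3 and SCN mutually cis; NH3 and SCN mutually trans.
Each arrangement has an internal mirror plane or centre of symmetry, so none is chiral.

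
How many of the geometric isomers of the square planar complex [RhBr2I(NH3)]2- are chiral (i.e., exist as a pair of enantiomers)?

0

The distinct arrangements are (2 in all): Br cis; Br trans.
Each arrangement has an internal mirror plane or centre of symmetry, so none is chiral.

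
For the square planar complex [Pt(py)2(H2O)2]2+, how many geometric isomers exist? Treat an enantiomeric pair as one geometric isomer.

2

A square has two trans pairs of vertices; adjacent vertices are cis.
The distinct arrangements are (2 in all): py cis; py trans.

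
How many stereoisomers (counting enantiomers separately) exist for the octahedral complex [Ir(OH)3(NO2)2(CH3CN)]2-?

An octahedron has six vertices in three trans pairs; every non-trans pair is cis.
There are 3 geometric isomers: OH mer, NO2 cis; OH mer, NO2 trans; OH fac, NO2 cis.
Each arrangement has an internal mirror plane or centre of symmetry, so none is chiral.

3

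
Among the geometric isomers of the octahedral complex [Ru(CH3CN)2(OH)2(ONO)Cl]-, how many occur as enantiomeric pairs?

2

In an octahedral complex each vertex has one trans partner and four cis neighbours.
The distinct arrangements are (6 in all): CH3CN trans, OH cis; CH3CN trans, OH trans; CH3CN cis, OH cis (3 arrangements, 2 chiral); CH3CN cis, OH trans.
Of these, 2 lack any improper symmetry element and so occur as enantiomeric pairs, giving 6 + 2 = 8 stereoisomers in total.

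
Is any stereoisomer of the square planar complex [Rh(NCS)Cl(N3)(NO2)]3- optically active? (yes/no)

A square has two trans pairs of vertices; adjacent vertices are cis.
The distinct arrangements are (3 in all): (Cl/NCS trans, N3/NO2 trans); (Cl/NO2 trans, N3/NCS trans); (Cl/N3 trans, NCS/NO2 trans).
Each arrangement has an internal mirror plane or centre of symmetry, so none is chiral.

no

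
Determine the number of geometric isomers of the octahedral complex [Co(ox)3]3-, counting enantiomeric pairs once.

1

The six octahedral sites form three mutually perpendicular trans pairs.
Each ox is bidentate and must span two cis positions.
Only one geometric arrangement is possible; it has no improper symmetry element, so it exists as a pair of enantiomers (2 stereoisomers).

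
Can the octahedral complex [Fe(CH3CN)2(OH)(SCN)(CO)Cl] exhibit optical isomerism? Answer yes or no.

Placing the ligands in turn and identifying arrangements related by rotation or reflection leaves 9 distinct geometric isomers.
Of these, 6 lack any improper symmetry element and so occur as enantiomeric pairs, giving 9 + 6 = 15 stereoisomers in total.

yes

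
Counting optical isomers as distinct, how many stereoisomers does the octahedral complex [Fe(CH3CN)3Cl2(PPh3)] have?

3

In an octahedral complex each vertex has one trans partner and four cis neighbours.
The distinct arrangements are (3 in all): CH3CN mer, Cl cis; CH3CN mer, Cl trans; CH3CN fac, Cl cis.
Each arrangement has an internal mirror plane or centre of symmetry, so none is chiral.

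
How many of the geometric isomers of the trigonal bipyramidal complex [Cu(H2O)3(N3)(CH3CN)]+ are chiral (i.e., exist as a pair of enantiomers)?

0

Working through the distinct placements yields 4 geometric isomers: N3 equatorial, CH3CN axial; N3 axial, CH3CN axial; N3 equatorial, CH3CN equatorial; N3 axial, CH3CN equatorial.
Each arrangement has an internal mirror plane or centre of symmetry, so none is chiral.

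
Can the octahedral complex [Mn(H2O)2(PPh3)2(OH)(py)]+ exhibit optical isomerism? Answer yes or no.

yes

An octahedron has six vertices in three trans pairs; every non-trans pair is cis.
Working through the distinct placements yields 6 geometric isomers: H2O trans, PPh3 cis; H2O trans, PPh3 trans; H2O cis, PPh3 cis (3 arrangements, 2 chiral); H2O cis, PPh3 trans.
Of these, 2 lack any improper symmetry element and so occur as enantiomeric pairs, giving 6 + 2 = 8 stereoisomers in total.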